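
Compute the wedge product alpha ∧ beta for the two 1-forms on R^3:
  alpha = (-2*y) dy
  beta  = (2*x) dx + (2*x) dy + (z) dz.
alpha ∧ beta = (4*x*y) dx ∧ dy + (-2*y*z) dy ∧ dz

Distribute the wedge, using dx_i ∧ dx_j = -dx_j ∧ dx_i and dx_i ∧ dx_i = 0. For each pair (i, j) with i < j, the coefficient of dx_i ∧ dx_j in alpha ∧ beta is (alpha_i * beta_j - alpha_j * beta_i). Collecting: alpha ∧ beta = (4*x*y) dx ∧ dy + (-2*y*z) dy ∧ dz.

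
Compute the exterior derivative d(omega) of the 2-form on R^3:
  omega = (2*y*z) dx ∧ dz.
d(omega) = (-2*z) dx ∧ dy ∧ dz

For a 2-form omega = sum_{i<j} g_{ij} dx_i ∧ dx_j, the exterior derivative is
  d(omega) = sum_{i<j} d(g_{ij}) ∧ dx_i ∧ dx_j = sum_{i<j, k} (∂g_{ij}/∂x_k) dx_k ∧ dx_i ∧ dx_j.
Expand each term, using dx_k ∧ dx_i ∧ dx_j = sgn(permutation) dx_{(a)} ∧ dx_{(b)} ∧ dx_{(c)} with (a < b < c) sorted:
  d(2*y*z) includes (∂/∂y)(2*y*z) dy = (2*z) dy, which multiplied by dx ∧ dz gives (-2*z) dx ∧ dy ∧ dz
Collecting like 3-forms: d(omega) = (-2*z) dx ∧ dy ∧ dz.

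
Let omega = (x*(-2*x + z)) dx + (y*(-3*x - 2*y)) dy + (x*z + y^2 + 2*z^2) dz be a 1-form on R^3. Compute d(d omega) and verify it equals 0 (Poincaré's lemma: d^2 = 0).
d(d omega) = 0

Step 1: d omega = sum_{i<j} (∂f_j/∂x_i - ∂f_i/∂x_j) dx_i ∧ dx_j:
  coeff of dx ∧ dy: -3*y
  coeff of dx ∧ dz: -x + z
  coeff of dy ∧ dz: 2*y
Step 2: Apply d again to each 2-form coefficient. The only possible 3-form in R^3 is dx ∧ dy ∧ dz, with coefficient
  ∂(coeff of dy∧dz)/∂x - ∂(coeff of dx∧dz)/∂y + ∂(coeff of dx∧dy)/∂z
  = ∂/∂x (2*y) - ∂/∂y (-x + z) + ∂/∂z (-3*y).
Each of these terms simplifies to sums of mixed partials that cancel in pairs. The result is 0 (by equality of mixed partials for smooth functions — Schwarz / Clairaut).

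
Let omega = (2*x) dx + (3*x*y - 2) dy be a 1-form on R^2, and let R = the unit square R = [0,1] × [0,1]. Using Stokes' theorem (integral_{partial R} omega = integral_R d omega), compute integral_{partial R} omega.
integral_(partial R) omega = 3/2

Stokes: integral_partial_R omega = integral_R d omega with d omega = (∂Q/∂x - ∂P/∂y) dx ∧ dy.
  ∂Q/∂x = 3*y
  ∂P/∂y = 0
  integrand = ∂Q/∂x - ∂P/∂y = 3*y.
Integrating over R: integral_0^1 integral_0^1 (3*y) dx dy = 3/2.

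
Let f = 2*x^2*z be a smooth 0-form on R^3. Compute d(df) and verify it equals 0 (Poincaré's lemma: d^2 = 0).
d(df) = 0

Step 1: df = sum_i (∂f/∂x_i) dx_i = (4*x*z) dx + (0) dy + (2*x^2) dz.
Step 2: Apply d again. Using the 1-form formula, the coefficient of dx ∧ dy in d(df) is ∂^2 f/∂x ∂y - ∂^2 f/∂y ∂x = (0) - (0) = 0 (equality of mixed partials for smooth f).
Similarly for dx ∧ dz and dy ∧ dz — all coefficients vanish. So d(df) = 0.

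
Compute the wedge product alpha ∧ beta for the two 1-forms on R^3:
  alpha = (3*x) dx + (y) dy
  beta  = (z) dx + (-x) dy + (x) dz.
alpha ∧ beta = (-3*x^2 - y*z) dx ∧ dy + (3*x^2) dx ∧ dz + (x*y) dy ∧ dz

Distribute the wedge, using dx_i ∧ dx_j = -dx_j ∧ dx_i and dx_i ∧ dx_i = 0. For each pair (i, j) with i < j, the coefficient of dx_i ∧ dx_j in alpha ∧ beta is (alpha_i * beta_j - alpha_j * beta_i). Collecting: alpha ∧ beta = (-3*x^2 - y*z) dx ∧ dy + (3*x^2) dx ∧ dz + (x*y) dy ∧ dz.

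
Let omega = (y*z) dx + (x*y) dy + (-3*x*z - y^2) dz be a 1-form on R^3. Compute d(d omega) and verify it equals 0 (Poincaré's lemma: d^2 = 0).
d(d omega) = 0

Step 1: d omega = sum_{i<j} (∂f_j/∂x_i - ∂f_i/∂x_j) dx_i ∧ dx_j:
  coeff of dx ∧ dy: y - z
  coeff of dx ∧ dz: -y - 3*z
  coeff of dy ∧ dz: -2*y
Step 2: Apply d again to each 2-form coefficient. The only possible 3-form in R^3 is dx ∧ dy ∧ dz, with coefficient
  ∂(coeff of dy∧dz)/∂x - ∂(coeff of dx∧dz)/∂y + ∂(coeff of dx∧dy)/∂z
  = ∂/∂x (-2*y) - ∂/∂y (-y - 3*z) + ∂/∂z (y - z).
Each of these terms simplifies to sums of mixed partials that cancel in pairs. The result is 0 (by equality of mixed partials for smooth functions — Schwarz / Clairaut).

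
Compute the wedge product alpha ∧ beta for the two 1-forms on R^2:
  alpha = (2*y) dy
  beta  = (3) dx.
alpha ∧ beta = (-6*y) dx ∧ dy

Distribute the wedge, using dx_i ∧ dx_j = -dx_j ∧ dx_i and dx_i ∧ dx_i = 0. For each pair (i, j) with i < j, the coefficient of dx_i ∧ dx_j in alpha ∧ beta is (alpha_i * beta_j - alpha_j * beta_i). Collecting: alpha ∧ beta = (-6*y) dx ∧ dy.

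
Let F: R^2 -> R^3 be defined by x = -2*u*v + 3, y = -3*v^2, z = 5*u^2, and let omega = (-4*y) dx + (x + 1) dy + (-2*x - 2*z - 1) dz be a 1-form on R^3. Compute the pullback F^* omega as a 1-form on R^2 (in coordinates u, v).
F^* omega = (-100*u^3 + 40*u^2*v - 70*u - 24*v^3) du + (12*v*(-u*v - 2)) dv

Using F^*(f dg) = (f ∘ F) d(g ∘ F), substitute each coordinate x_i by F_i(u, v) in f_i, and replace dx_i by d F_i = (∂F_i/∂u) du + (∂F_i/∂v) dv.
  For the x component: f_1(F) = 12*v^2; d F_1 = (-2*v) du + (-2*u) dv
  For the y component: f_2(F) = -2*u*v + 4; d F_2 = (0) du + (-6*v) dv
  For the z component: f_3(F) = -10*u^2 + 4*u*v - 7; d F_3 = (10*u) du + (0) dv
Combining and collecting du, dv coefficients:
  coeff of du: -100*u^3 + 40*u^2*v - 70*u - 24*v^3
  coeff of dv: 12*v*(-u*v - 2)
F^* omega = (-100*u^3 + 40*u^2*v - 70*u - 24*v^3) du + (12*v*(-u*v - 2)) dv.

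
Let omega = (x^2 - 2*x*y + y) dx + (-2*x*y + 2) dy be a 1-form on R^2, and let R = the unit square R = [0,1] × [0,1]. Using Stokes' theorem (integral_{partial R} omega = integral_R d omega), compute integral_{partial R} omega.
integral_(partial R) omega = -1

Stokes: integral_partial_R omega = integral_R d omega with d omega = (∂Q/∂x - ∂P/∂y) dx ∧ dy.
  ∂Q/∂x = -2*y
  ∂P/∂y = 1 - 2*x
  integrand = ∂Q/∂x - ∂P/∂y = 2*x - 2*y - 1.
Integrating over R: integral_0^1 integral_0^1 (2*x - 2*y - 1) dx dy = -1.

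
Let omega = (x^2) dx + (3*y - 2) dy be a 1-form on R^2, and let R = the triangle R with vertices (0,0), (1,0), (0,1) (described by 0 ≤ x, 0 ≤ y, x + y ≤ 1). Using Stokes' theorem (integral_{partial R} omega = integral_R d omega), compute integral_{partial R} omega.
integral_(partial R) omega = 0

Stokes: integral_partial_R omega = integral_R d omega with d omega = (∂Q/∂x - ∂P/∂y) dx ∧ dy.
  ∂Q/∂x = 0
  ∂P/∂y = 0
  integrand = ∂Q/∂x - ∂P/∂y = 0.
Integrating over R: integral_0^1 integral_0^{1-x} (0) dy dx = 0.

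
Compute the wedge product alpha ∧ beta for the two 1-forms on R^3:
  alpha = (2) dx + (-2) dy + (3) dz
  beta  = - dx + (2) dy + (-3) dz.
alpha ∧ beta = (2) dx ∧ dy + (-3) dx ∧ dz

Distribute the wedge, using dx_i ∧ dx_j = -dx_j ∧ dx_i and dx_i ∧ dx_i = 0. For each pair (i, j) with i < j, the coefficient of dx_i ∧ dx_j in alpha ∧ beta is (alpha_i * beta_j - alpha_j * beta_i). Collecting: alpha ∧ beta = (2) dx ∧ dy + (-3) dx ∧ dz.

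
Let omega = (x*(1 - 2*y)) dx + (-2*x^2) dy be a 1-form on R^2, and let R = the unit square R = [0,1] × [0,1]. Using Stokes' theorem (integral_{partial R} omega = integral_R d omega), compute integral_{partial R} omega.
integral_(partial R) omega = -1

Stokes: integral_partial_R omega = integral_R d omega with d omega = (∂Q/∂x - ∂P/∂y) dx ∧ dy.
  ∂Q/∂x = -4*x
  ∂P/∂y = -2*x
  integrand = ∂Q/∂x - ∂P/∂y = -2*x.
Integrating over R: integral_0^1 integral_0^1 (-2*x) dx dy = -1.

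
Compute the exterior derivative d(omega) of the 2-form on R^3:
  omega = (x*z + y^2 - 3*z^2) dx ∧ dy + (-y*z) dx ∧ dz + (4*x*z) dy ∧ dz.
d(omega) = (x - z) dx ∧ dy ∧ dz

For a 2-form omega = sum_{i<j} g_{ij} dx_i ∧ dx_j, the exterior derivative is
  d(omega) = sum_{i<j} d(g_{ij}) ∧ dx_i ∧ dx_j = sum_{i<j, k} (∂g_{ij}/∂x_k) dx_k ∧ dx_i ∧ dx_j.
Expand each term, using dx_k ∧ dx_i ∧ dx_j = sgn(permutation) dx_{(a)} ∧ dx_{(b)} ∧ dx_{(c)} with (a < b < c) sorted:
  d(x*z + y^2 - 3*z^2) includes (∂/∂z)(x*z + y^2 - 3*z^2) dz = (x - 6*z) dz, which multiplied by dx ∧ dy gives (x - 6*z) dx ∧ dy ∧ dz
  d(-y*z) includes (∂/∂y)(-y*z) dy = (-z) dy, which multiplied by dx ∧ dz gives (z) dx ∧ dy ∧ dz
  d(4*x*z) includes (∂/∂x)(4*x*z) dx = (4*z) dx, which multiplied by dy ∧ dz gives (4*z) dx ∧ dy ∧ dz
Collecting like 3-forms: d(omega) = (x - z) dx ∧ dy ∧ dz.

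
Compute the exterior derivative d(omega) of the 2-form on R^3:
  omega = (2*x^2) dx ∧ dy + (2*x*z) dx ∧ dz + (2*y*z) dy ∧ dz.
d(omega) = 0

For a 2-form omega = sum_{i<j} g_{ij} dx_i ∧ dx_j, the exterior derivative is
  d(omega) = sum_{i<j} d(g_{ij}) ∧ dx_i ∧ dx_j = sum_{i<j, k} (∂g_{ij}/∂x_k) dx_k ∧ dx_i ∧ dx_j.
Expand each term, using dx_k ∧ dx_i ∧ dx_j = sgn(permutation) dx_{(a)} ∧ dx_{(b)} ∧ dx_{(c)} with (a < b < c) sorted:

Collecting like 3-forms: d(omega) = 0.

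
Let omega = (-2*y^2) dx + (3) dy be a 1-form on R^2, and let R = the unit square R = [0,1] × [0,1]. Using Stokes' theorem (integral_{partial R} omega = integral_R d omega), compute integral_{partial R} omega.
integral_(partial R) omega = 2

Stokes: integral_partial_R omega = integral_R d omega with d omega = (∂Q/∂x - ∂P/∂y) dx ∧ dy.
  ∂Q/∂x = 0
  ∂P/∂y = -4*y
  integrand = ∂Q/∂x - ∂P/∂y = 4*y.
Integrating over R: integral_0^1 integral_0^1 (4*y) dx dy = 2.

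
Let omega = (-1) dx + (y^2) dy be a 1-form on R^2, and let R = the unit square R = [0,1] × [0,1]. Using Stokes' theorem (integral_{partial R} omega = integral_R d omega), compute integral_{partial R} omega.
integral_(partial R) omega = 0

Stokes: integral_partial_R omega = integral_R d omega with d omega = (∂Q/∂x - ∂P/∂y) dx ∧ dy.
  ∂Q/∂x = 0
  ∂P/∂y = 0
  integrand = ∂Q/∂x - ∂P/∂y = 0.
Integrating over R: integral_0^1 integral_0^1 (0) dx dy = 0.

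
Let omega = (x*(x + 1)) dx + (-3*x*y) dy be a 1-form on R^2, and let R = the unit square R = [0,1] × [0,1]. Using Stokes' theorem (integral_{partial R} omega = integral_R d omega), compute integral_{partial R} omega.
integral_(partial R) omega = -3/2

Stokes: integral_partial_R omega = integral_R d omega with d omega = (∂Q/∂x - ∂P/∂y) dx ∧ dy.
  ∂Q/∂x = -3*y
  ∂P/∂y = 0
  integrand = ∂Q/∂x - ∂P/∂y = -3*y.
Integrating over R: integral_0^1 integral_0^1 (-3*y) dx dy = -3/2.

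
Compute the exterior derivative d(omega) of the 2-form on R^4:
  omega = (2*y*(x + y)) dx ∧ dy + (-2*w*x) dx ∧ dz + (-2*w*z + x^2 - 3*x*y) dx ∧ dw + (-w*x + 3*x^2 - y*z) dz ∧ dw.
d(omega) = (w + 4*x) dx ∧ dz ∧ dw + (3*x) dx ∧ dy ∧ dw + (-z) dy ∧ dz ∧ dw

For a 2-form omega = sum_{i<j} g_{ij} dx_i ∧ dx_j, the exterior derivative is
  d(omega) = sum_{i<j} d(g_{ij}) ∧ dx_i ∧ dx_j = sum_{i<j, k} (∂g_{ij}/∂x_k) dx_k ∧ dx_i ∧ dx_j.
Expand each term, using dx_k ∧ dx_i ∧ dx_j = sgn(permutation) dx_{(a)} ∧ dx_{(b)} ∧ dx_{(c)} with (a < b < c) sorted:
  d(-2*w*x) includes (∂/∂w)(-2*w*x) dw = (-2*x) dw, which multiplied by dx ∧ dz gives (-2*x) dx ∧ dz ∧ dw
  d(-2*w*z + x^2 - 3*x*y) includes (∂/∂y)(-2*w*z + x^2 - 3*x*y) dy = (-3*x) dy, which multiplied by dx ∧ dw gives (3*x) dx ∧ dy ∧ dw
  d(-2*w*z + x^2 - 3*x*y) includes (∂/∂z)(-2*w*z + x^2 - 3*x*y) dz = (-2*w) dz, which multiplied by dx ∧ dw gives (2*w) dx ∧ dz ∧ dw
  d(-w*x + 3*x^2 - y*z) includes (∂/∂x)(-w*x + 3*x^2 - y*z) dx = (-w + 6*x) dx, which multiplied by dz ∧ dw gives (-w + 6*x) dx ∧ dz ∧ dw
  d(-w*x + 3*x^2 - y*z) includes (∂/∂y)(-w*x + 3*x^2 - y*z) dy = (-z) dy, which multiplied by dz ∧ dw gives (-z) dy ∧ dz ∧ dw
Collecting like 3-forms: d(omega) = (w + 4*x) dx ∧ dz ∧ dw + (3*x) dx ∧ dy ∧ dw + (-z) dy ∧ dz ∧ dw.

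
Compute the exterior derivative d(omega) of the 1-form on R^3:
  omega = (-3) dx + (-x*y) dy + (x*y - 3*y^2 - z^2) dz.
d(omega) = (-y) dx ∧ dy + (y) dx ∧ dz + (x - 6*y) dy ∧ dz

For a 1-form omega = sum_i f_i dx_i, the exterior derivative is
  d(omega) = sum_{i < j} (∂f_j/∂x_i - ∂f_i/∂x_j) dx_i ∧ dx_j.
  coefficient of dx ∧ dy: ∂f_2/∂x - ∂f_1/∂y = ∂(-x*y)/∂x - ∂(-3)/∂y = -y
  coefficient of dx ∧ dz: ∂f_3/∂x - ∂f_1/∂z = ∂(x*y - 3*y^2 - z^2)/∂x - ∂(-3)/∂z = y
  coefficient of dy ∧ dz: ∂f_3/∂y - ∂f_2/∂z = ∂(x*y - 3*y^2 - z^2)/∂y - ∂(-x*y)/∂z = x - 6*y
Assembling: d(omega) = (-y) dx ∧ dy + (y) dx ∧ dz + (x - 6*y) dy ∧ dz.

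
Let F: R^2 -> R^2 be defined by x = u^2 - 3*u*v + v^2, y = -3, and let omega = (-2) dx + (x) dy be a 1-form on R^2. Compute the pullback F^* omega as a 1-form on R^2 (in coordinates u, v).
F^* omega = (-4*u + 6*v) du + (6*u - 4*v) dv

Using F^*(f dg) = (f ∘ F) d(g ∘ F), substitute each coordinate x_i by F_i(u, v) in f_i, and replace dx_i by d F_i = (∂F_i/∂u) du + (∂F_i/∂v) dv.
  For the x component: f_1(F) = -2; d F_1 = (2*u - 3*v) du + (-3*u + 2*v) dv
  For the y component: f_2(F) = u^2 - 3*u*v + v^2; d F_2 = (0) du + (0) dv
Combining and collecting du, dv coefficients:
  coeff of du: -4*u + 6*v
  coeff of dv: 6*u - 4*v
F^* omega = (-4*u + 6*v) du + (6*u - 4*v) dv.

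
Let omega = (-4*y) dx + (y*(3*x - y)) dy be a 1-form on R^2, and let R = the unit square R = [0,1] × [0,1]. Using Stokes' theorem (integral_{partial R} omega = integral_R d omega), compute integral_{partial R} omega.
integral_(partial R) omega = 11/2

Stokes: integral_partial_R omega = integral_R d omega with d omega = (∂Q/∂x - ∂P/∂y) dx ∧ dy.
  ∂Q/∂x = 3*y
  ∂P/∂y = -4
  integrand = ∂Q/∂x - ∂P/∂y = 3*y + 4.
Integrating over R: integral_0^1 integral_0^1 (3*y + 4) dx dy = 11/2.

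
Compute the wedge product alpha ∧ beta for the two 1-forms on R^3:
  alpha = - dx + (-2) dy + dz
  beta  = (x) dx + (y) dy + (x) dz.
alpha ∧ beta = (2*x - y) dx ∧ dy + (-2*x) dx ∧ dz + (-2*x - y) dy ∧ dz

Distribute the wedge, using dx_i ∧ dx_j = -dx_j ∧ dx_i and dx_i ∧ dx_i = 0. For each pair (i, j) with i < j, the coefficient of dx_i ∧ dx_j in alpha ∧ beta is (alpha_i * beta_j - alpha_j * beta_i). Collecting: alpha ∧ beta = (2*x - y) dx ∧ dy + (-2*x) dx ∧ dz + (-2*x - y) dy ∧ dz.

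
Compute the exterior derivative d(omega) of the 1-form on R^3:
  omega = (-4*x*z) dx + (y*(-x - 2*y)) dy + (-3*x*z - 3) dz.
d(omega) = (-y) dx ∧ dy + (4*x - 3*z) dx ∧ dz

For a 1-form omega = sum_i f_i dx_i, the exterior derivative is
  d(omega) = sum_{i < j} (∂f_j/∂x_i - ∂f_i/∂x_j) dx_i ∧ dx_j.
  coefficient of dx ∧ dy: ∂f_2/∂x - ∂f_1/∂y = ∂(y*(-x - 2*y))/∂x - ∂(-4*x*z)/∂y = -y
  coefficient of dx ∧ dz: ∂f_3/∂x - ∂f_1/∂z = ∂(-3*x*z - 3)/∂x - ∂(-4*x*z)/∂z = 4*x - 3*z
Assembling: d(omega) = (-y) dx ∧ dy + (4*x - 3*z) dx ∧ dz.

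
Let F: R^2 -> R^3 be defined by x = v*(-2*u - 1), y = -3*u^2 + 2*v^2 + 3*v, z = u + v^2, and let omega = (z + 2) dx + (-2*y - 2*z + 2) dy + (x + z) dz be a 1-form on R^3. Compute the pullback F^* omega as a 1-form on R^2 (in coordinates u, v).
F^* omega = (-36*u^3 + 12*u^2 + 36*u*v^2 + 32*u*v - 11*u - 2*v^3 + v^2 - 5*v) du + (24*u^2*v + 16*u^2 - 6*u*v^2 - 6*u*v - 11*u - 22*v^3 - 45*v^2 - 10*v + 4) dv

Using F^*(f dg) = (f ∘ F) d(g ∘ F), substitute each coordinate x_i by F_i(u, v) in f_i, and replace dx_i by d F_i = (∂F_i/∂u) du + (∂F_i/∂v) dv.
  For the x component: f_1(F) = u + v^2 + 2; d F_1 = (-2*v) du + (-2*u - 1) dv
  For the y component: f_2(F) = 6*u^2 - 2*u - 6*v^2 - 6*v + 2; d F_2 = (-6*u) du + (4*v + 3) dv
  For the z component: f_3(F) = -2*u*v + u + v^2 - v; d F_3 = (1) du + (2*v) dv
Combining and collecting du, dv coefficients:
  coeff of du: -36*u^3 + 12*u^2 + 36*u*v^2 + 32*u*v - 11*u - 2*v^3 + v^2 - 5*v
  coeff of dv: 24*u^2*v + 16*u^2 - 6*u*v^2 - 6*u*v - 11*u - 22*v^3 - 45*v^2 - 10*v + 4
F^* omega = (-36*u^3 + 12*u^2 + 36*u*v^2 + 32*u*v - 11*u - 2*v^3 + v^2 - 5*v) du + (24*u^2*v + 16*u^2 - 6*u*v^2 - 6*u*v - 11*u - 22*v^3 - 45*v^2 - 10*v + 4) dv.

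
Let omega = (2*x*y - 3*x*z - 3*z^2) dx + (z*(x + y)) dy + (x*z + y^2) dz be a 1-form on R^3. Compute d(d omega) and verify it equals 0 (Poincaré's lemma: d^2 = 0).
d(d omega) = 0

Step 1: d omega = sum_{i<j} (∂f_j/∂x_i - ∂f_i/∂x_j) dx_i ∧ dx_j:
  coeff of dx ∧ dy: -2*x + z
  coeff of dx ∧ dz: 3*x + 7*z
  coeff of dy ∧ dz: -x + y
Step 2: Apply d again to each 2-form coefficient. The only possible 3-form in R^3 is dx ∧ dy ∧ dz, with coefficient
  ∂(coeff of dy∧dz)/∂x - ∂(coeff of dx∧dz)/∂y + ∂(coeff of dx∧dy)/∂z
  = ∂/∂x (-x + y) - ∂/∂y (3*x + 7*z) + ∂/∂z (-2*x + z).
Each of these terms simplifies to sums of mixed partials that cancel in pairs. The result is 0 (by equality of mixed partials for smooth functions — Schwarz / Clairaut).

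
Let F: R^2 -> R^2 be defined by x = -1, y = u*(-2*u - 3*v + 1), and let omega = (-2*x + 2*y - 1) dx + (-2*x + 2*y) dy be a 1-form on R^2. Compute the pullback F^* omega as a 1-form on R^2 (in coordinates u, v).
F^* omega = (16*u^3 + 36*u^2*v - 12*u^2 + 18*u*v^2 - 12*u*v - 6*u - 6*v + 2) du + (6*u*(2*u^2 + 3*u*v - u - 1)) dv

Using F^*(f dg) = (f ∘ F) d(g ∘ F), substitute each coordinate x_i by F_i(u, v) in f_i, and replace dx_i by d F_i = (∂F_i/∂u) du + (∂F_i/∂v) dv.
  For the x component: f_1(F) = -4*u^2 - 6*u*v + 2*u + 1; d F_1 = (0) du + (0) dv
  For the y component: f_2(F) = -4*u^2 - 6*u*v + 2*u + 2; d F_2 = (-4*u - 3*v + 1) du + (-3*u) dv
Combining and collecting du, dv coefficients:
  coeff of du: 16*u^3 + 36*u^2*v - 12*u^2 + 18*u*v^2 - 12*u*v - 6*u - 6*v + 2
  coeff of dv: 6*u*(2*u^2 + 3*u*v - u - 1)
F^* omega = (16*u^3 + 36*u^2*v - 12*u^2 + 18*u*v^2 - 12*u*v - 6*u - 6*v + 2) du + (6*u*(2*u^2 + 3*u*v - u - 1)) dv.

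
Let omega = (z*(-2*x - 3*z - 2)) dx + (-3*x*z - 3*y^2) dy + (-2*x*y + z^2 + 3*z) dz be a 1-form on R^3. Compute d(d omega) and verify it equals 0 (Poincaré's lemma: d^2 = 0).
d(d omega) = 0

Step 1: d omega = sum_{i<j} (∂f_j/∂x_i - ∂f_i/∂x_j) dx_i ∧ dx_j:
  coeff of dx ∧ dy: -3*z
  coeff of dx ∧ dz: 2*x - 2*y + 6*z + 2
  coeff of dy ∧ dz: x
Step 2: Apply d again to each 2-form coefficient. The only possible 3-form in R^3 is dx ∧ dy ∧ dz, with coefficient
  ∂(coeff of dy∧dz)/∂x - ∂(coeff of dx∧dz)/∂y + ∂(coeff of dx∧dy)/∂z
  = ∂/∂x (x) - ∂/∂y (2*x - 2*y + 6*z + 2) + ∂/∂z (-3*z).
Each of these terms simplifies to sums of mixed partials that cancel in pairs. The result is 0 (by equality of mixed partials for smooth functions — Schwarz / Clairaut).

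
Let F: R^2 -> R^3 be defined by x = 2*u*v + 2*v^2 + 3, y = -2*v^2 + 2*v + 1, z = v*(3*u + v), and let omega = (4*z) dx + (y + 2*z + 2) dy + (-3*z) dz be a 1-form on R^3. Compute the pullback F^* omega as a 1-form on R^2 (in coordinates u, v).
F^* omega = (v^2*(-3*u - v)) du + (-3*u^2*v + 5*u*v^2 + 12*u*v + 10*v^3 - 8*v^2 - 8*v + 6) dv

Using F^*(f dg) = (f ∘ F) d(g ∘ F), substitute each coordinate x_i by F_i(u, v) in f_i, and replace dx_i by d F_i = (∂F_i/∂u) du + (∂F_i/∂v) dv.
  For the x component: f_1(F) = 4*v*(3*u + v); d F_1 = (2*v) du + (2*u + 4*v) dv
  For the y component: f_2(F) = 6*u*v + 2*v + 3; d F_2 = (0) du + (2 - 4*v) dv
  For the z component: f_3(F) = 3*v*(-3*u - v); d F_3 = (3*v) du + (3*u + 2*v) dv
Combining and collecting du, dv coefficients:
  coeff of du: v^2*(-3*u - v)
  coeff of dv: -3*u^2*v + 5*u*v^2 + 12*u*v + 10*v^3 - 8*v^2 - 8*v + 6
F^* omega = (v^2*(-3*u - v)) du + (-3*u^2*v + 5*u*v^2 + 12*u*v + 10*v^3 - 8*v^2 - 8*v + 6) dv.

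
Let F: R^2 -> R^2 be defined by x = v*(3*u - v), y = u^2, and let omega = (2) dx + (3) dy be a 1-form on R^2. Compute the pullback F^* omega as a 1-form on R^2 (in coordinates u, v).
F^* omega = (6*u + 6*v) du + (6*u - 4*v) dv

Using F^*(f dg) = (f ∘ F) d(g ∘ F), substitute each coordinate x_i by F_i(u, v) in f_i, and replace dx_i by d F_i = (∂F_i/∂u) du + (∂F_i/∂v) dv.
  For the x component: f_1(F) = 2; d F_1 = (3*v) du + (3*u - 2*v) dv
  For the y component: f_2(F) = 3; d F_2 = (2*u) du + (0) dv
Combining and collecting du, dv coefficients:
  coeff of du: 6*u + 6*v
  coeff of dv: 6*u - 4*v
F^* omega = (6*u + 6*v) du + (6*u - 4*v) dv.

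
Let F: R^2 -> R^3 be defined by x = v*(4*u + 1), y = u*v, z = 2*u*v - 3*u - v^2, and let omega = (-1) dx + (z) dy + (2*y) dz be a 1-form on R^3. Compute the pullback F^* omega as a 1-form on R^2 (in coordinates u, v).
F^* omega = (v*(6*u*v - 9*u - v^2 - 4)) du + (6*u^2*v - 3*u^2 - 5*u*v^2 - 4*u - 1) dv

Using F^*(f dg) = (f ∘ F) d(g ∘ F), substitute each coordinate x_i by F_i(u, v) in f_i, and replace dx_i by d F_i = (∂F_i/∂u) du + (∂F_i/∂v) dv.
  For the x component: f_1(F) = -1; d F_1 = (4*v) du + (4*u + 1) dv
  For the y component: f_2(F) = 2*u*v - 3*u - v^2; d F_2 = (v) du + (u) dv
  For the z component: f_3(F) = 2*u*v; d F_3 = (2*v - 3) du + (2*u - 2*v) dv
Combining and collecting du, dv coefficients:
  coeff of du: v*(6*u*v - 9*u - v^2 - 4)
  coeff of dv: 6*u^2*v - 3*u^2 - 5*u*v^2 - 4*u - 1
F^* omega = (v*(6*u*v - 9*u - v^2 - 4)) du + (6*u^2*v - 3*u^2 - 5*u*v^2 - 4*u - 1) dv.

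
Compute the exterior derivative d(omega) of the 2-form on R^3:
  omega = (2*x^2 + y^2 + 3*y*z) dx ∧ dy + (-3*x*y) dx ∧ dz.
d(omega) = (3*x + 3*y) dx ∧ dy ∧ dz

For a 2-form omega = sum_{i<j} g_{ij} dx_i ∧ dx_j, the exterior derivative is
  d(omega) = sum_{i<j} d(g_{ij}) ∧ dx_i ∧ dx_j = sum_{i<j, k} (∂g_{ij}/∂x_k) dx_k ∧ dx_i ∧ dx_j.
Expand each term, using dx_k ∧ dx_i ∧ dx_j = sgn(permutation) dx_{(a)} ∧ dx_{(b)} ∧ dx_{(c)} with (a < b < c) sorted:
  d(2*x^2 + y^2 + 3*y*z) includes (∂/∂z)(2*x^2 + y^2 + 3*y*z) dz = (3*y) dz, which multiplied by dx ∧ dy gives (3*y) dx ∧ dy ∧ dz
  d(-3*x*y) includes (∂/∂y)(-3*x*y) dy = (-3*x) dy, which multiplied by dx ∧ dz gives (3*x) dx ∧ dy ∧ dz
Collecting like 3-forms: d(omega) = (3*x + 3*y) dx ∧ dy ∧ dz.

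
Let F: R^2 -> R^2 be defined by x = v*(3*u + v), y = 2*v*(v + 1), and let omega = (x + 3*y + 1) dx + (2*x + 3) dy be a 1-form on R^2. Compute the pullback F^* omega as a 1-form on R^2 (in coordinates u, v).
F^* omega = (3*v*(3*u*v + 7*v^2 + 6*v + 1)) du + (9*u^2*v + 51*u*v^2 + 30*u*v + 3*u + 22*v^3 + 16*v^2 + 14*v + 6) dv

Using F^*(f dg) = (f ∘ F) d(g ∘ F), substitute each coordinate x_i by F_i(u, v) in f_i, and replace dx_i by d F_i = (∂F_i/∂u) du + (∂F_i/∂v) dv.
  For the x component: f_1(F) = 3*u*v + 7*v^2 + 6*v + 1; d F_1 = (3*v) du + (3*u + 2*v) dv
  For the y component: f_2(F) = 6*u*v + 2*v^2 + 3; d F_2 = (0) du + (4*v + 2) dv
Combining and collecting du, dv coefficients:
  coeff of du: 3*v*(3*u*v + 7*v^2 + 6*v + 1)
  coeff of dv: 9*u^2*v + 51*u*v^2 + 30*u*v + 3*u + 22*v^3 + 16*v^2 + 14*v + 6
F^* omega = (3*v*(3*u*v + 7*v^2 + 6*v + 1)) du + (9*u^2*v + 51*u*v^2 + 30*u*v + 3*u + 22*v^3 + 16*v^2 + 14*v + 6) dv.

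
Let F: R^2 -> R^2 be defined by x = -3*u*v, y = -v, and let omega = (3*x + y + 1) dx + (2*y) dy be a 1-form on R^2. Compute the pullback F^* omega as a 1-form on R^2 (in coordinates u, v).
F^* omega = (3*v*(9*u*v + v - 1)) du + (27*u^2*v + 3*u*v - 3*u + 2*v) dv

Using F^*(f dg) = (f ∘ F) d(g ∘ F), substitute each coordinate x_i by F_i(u, v) in f_i, and replace dx_i by d F_i = (∂F_i/∂u) du + (∂F_i/∂v) dv.
  For the x component: f_1(F) = -9*u*v - v + 1; d F_1 = (-3*v) du + (-3*u) dv
  For the y component: f_2(F) = -2*v; d F_2 = (0) du + (-1) dv
Combining and collecting du, dv coefficients:
  coeff of du: 3*v*(9*u*v + v - 1)
  coeff of dv: 27*u^2*v + 3*u*v - 3*u + 2*v
F^* omega = (3*v*(9*u*v + v - 1)) du + (27*u^2*v + 3*u*v - 3*u + 2*v) dv.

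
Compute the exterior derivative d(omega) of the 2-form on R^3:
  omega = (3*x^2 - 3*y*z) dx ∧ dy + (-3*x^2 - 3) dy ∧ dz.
d(omega) = (-6*x - 3*y) dx ∧ dy ∧ dz

For a 2-form omega = sum_{i<j} g_{ij} dx_i ∧ dx_j, the exterior derivative is
  d(omega) = sum_{i<j} d(g_{ij}) ∧ dx_i ∧ dx_j = sum_{i<j, k} (∂g_{ij}/∂x_k) dx_k ∧ dx_i ∧ dx_j.
Expand each term, using dx_k ∧ dx_i ∧ dx_j = sgn(permutation) dx_{(a)} ∧ dx_{(b)} ∧ dx_{(c)} with (a < b < c) sorted:
  d(3*x^2 - 3*y*z) includes (∂/∂z)(3*x^2 - 3*y*z) dz = (-3*y) dz, which multiplied by dx ∧ dy gives (-3*y) dx ∧ dy ∧ dz
  d(-3*x^2 - 3) includes (∂/∂x)(-3*x^2 - 3) dx = (-6*x) dx, which multiplied by dy ∧ dz gives (-6*x) dx ∧ dy ∧ dz
Collecting like 3-forms: d(omega) = (-6*x - 3*y) dx ∧ dy ∧ dz.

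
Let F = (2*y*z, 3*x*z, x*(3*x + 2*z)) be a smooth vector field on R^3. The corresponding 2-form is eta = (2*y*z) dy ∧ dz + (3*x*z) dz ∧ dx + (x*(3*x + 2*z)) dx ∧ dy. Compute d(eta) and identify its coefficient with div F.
d(eta) = (2*x) dx ∧ dy ∧ dz; div F = 2*x

For a 2-form in R^3 of the form above, applying d gives a 3-form with coefficient ∂P/∂x + ∂Q/∂y + ∂R/∂z:
  ∂P/∂x = 0
  ∂Q/∂y = 0
  ∂R/∂z = 2*x
Sum = 2*x, which is exactly div F.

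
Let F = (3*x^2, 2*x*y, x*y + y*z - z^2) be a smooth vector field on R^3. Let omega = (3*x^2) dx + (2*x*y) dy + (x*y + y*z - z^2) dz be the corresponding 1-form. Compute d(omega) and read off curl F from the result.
d(omega) = (x + z) dy ∧ dz + (-y) dz ∧ dx + (2*y) dx ∧ dy; curl F = (x + z, -y, 2*y)

d omega = sum_{i<j} (∂f_j/∂x_i - ∂f_i/∂x_j) dx_i ∧ dx_j. Under the identification (dy ∧ dz, dz ∧ dx, dx ∧ dy) ↔ (e_x, e_y, e_z), the coefficients are exactly the components of curl F. Compute:
  ∂R/∂y - ∂Q/∂z = (x + z) - (0) = x + z
  ∂P/∂z - ∂R/∂x = (0) - (y) = -y
  ∂Q/∂x - ∂P/∂y = (2*y) - (0) = 2*y.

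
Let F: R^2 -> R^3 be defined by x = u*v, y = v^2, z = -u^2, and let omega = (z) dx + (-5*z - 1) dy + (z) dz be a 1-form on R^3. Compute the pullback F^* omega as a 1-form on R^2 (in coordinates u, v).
F^* omega = (u^2*(2*u - v)) du + (-u^3 + 10*u^2*v - 2*v) dv

Using F^*(f dg) = (f ∘ F) d(g ∘ F), substitute each coordinate x_i by F_i(u, v) in f_i, and replace dx_i by d F_i = (∂F_i/∂u) du + (∂F_i/∂v) dv.
  For the x component: f_1(F) = -u^2; d F_1 = (v) du + (u) dv
  For the y component: f_2(F) = 5*u^2 - 1; d F_2 = (0) du + (2*v) dv
  For the z component: f_3(F) = -u^2; d F_3 = (-2*u) du + (0) dv
Combining and collecting du, dv coefficients:
  coeff of du: u^2*(2*u - v)
  coeff of dv: -u^3 + 10*u^2*v - 2*v
F^* omega = (u^2*(2*u - v)) du + (-u^3 + 10*u^2*v - 2*v) dv.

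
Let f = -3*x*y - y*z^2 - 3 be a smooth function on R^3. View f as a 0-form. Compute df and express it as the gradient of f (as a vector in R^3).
df = (-3*y) dx + (-3*x - z^2) dy + (-2*y*z) dz; grad f = (-3*y, -3*x - z^2, -2*y*z)

For a 0-form f, d f = (∂f/∂x) dx + (∂f/∂y) dy + (∂f/∂z) dz. The components of the vector representation are exactly the entries of grad f in Cartesian coordinates:
  ∂f/∂x = -3*y
  ∂f/∂y = -3*x - z^2
  ∂f/∂z = -2*y*z.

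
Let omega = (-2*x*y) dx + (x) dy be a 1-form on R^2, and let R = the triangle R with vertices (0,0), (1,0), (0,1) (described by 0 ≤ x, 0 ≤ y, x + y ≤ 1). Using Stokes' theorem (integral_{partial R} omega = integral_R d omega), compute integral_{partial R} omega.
integral_(partial R) omega = 5/6

Stokes: integral_partial_R omega = integral_R d omega with d omega = (∂Q/∂x - ∂P/∂y) dx ∧ dy.
  ∂Q/∂x = 1
  ∂P/∂y = -2*x
  integrand = ∂Q/∂x - ∂P/∂y = 2*x + 1.
Integrating over R: integral_0^1 integral_0^{1-x} (2*x + 1) dy dx = 5/6.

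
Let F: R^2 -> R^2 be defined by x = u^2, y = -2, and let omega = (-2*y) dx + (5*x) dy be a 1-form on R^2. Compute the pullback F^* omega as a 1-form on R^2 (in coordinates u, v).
F^* omega = (8*u) du

Using F^*(f dg) = (f ∘ F) d(g ∘ F), substitute each coordinate x_i by F_i(u, v) in f_i, and replace dx_i by d F_i = (∂F_i/∂u) du + (∂F_i/∂v) dv.
  For the x component: f_1(F) = 4; d F_1 = (2*u) du + (0) dv
  For the y component: f_2(F) = 5*u^2; d F_2 = (0) du + (0) dv
Combining and collecting du, dv coefficients:
  coeff of du: 8*u
  coeff of dv: 0
F^* omega = (8*u) du.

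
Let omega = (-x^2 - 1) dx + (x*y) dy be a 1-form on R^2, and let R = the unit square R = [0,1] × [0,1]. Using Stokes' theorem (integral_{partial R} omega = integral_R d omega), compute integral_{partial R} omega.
integral_(partial R) omega = 1/2

Stokes: integral_partial_R omega = integral_R d omega with d omega = (∂Q/∂x - ∂P/∂y) dx ∧ dy.
  ∂Q/∂x = y
  ∂P/∂y = 0
  integrand = ∂Q/∂x - ∂P/∂y = y.
Integrating over R: integral_0^1 integral_0^1 (y) dx dy = 1/2.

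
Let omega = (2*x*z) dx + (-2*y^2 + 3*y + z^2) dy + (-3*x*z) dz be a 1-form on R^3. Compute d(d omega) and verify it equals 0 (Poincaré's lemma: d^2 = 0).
d(d omega) = 0

Step 1: d omega = sum_{i<j} (∂f_j/∂x_i - ∂f_i/∂x_j) dx_i ∧ dx_j:
  coeff of dx ∧ dy: 0
  coeff of dx ∧ dz: -2*x - 3*z
  coeff of dy ∧ dz: -2*z
Step 2: Apply d again to each 2-form coefficient. The only possible 3-form in R^3 is dx ∧ dy ∧ dz, with coefficient
  ∂(coeff of dy∧dz)/∂x - ∂(coeff of dx∧dz)/∂y + ∂(coeff of dx∧dy)/∂z
  = ∂/∂x (-2*z) - ∂/∂y (-2*x - 3*z) + ∂/∂z (0).
Each of these terms simplifies to sums of mixed partials that cancel in pairs. The result is 0 (by equality of mixed partials for smooth functions — Schwarz / Clairaut).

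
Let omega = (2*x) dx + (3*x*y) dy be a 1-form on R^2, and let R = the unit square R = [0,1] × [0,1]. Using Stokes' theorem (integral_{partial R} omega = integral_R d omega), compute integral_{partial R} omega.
integral_(partial R) omega = 3/2

Stokes: integral_partial_R omega = integral_R d omega with d omega = (∂Q/∂x - ∂P/∂y) dx ∧ dy.
  ∂Q/∂x = 3*y
  ∂P/∂y = 0
  integrand = ∂Q/∂x - ∂P/∂y = 3*y.
Integrating over R: integral_0^1 integral_0^1 (3*y) dx dy = 3/2.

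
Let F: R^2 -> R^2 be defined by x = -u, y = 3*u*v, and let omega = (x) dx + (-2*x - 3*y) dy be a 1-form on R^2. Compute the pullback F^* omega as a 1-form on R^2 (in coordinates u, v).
F^* omega = (u*(-27*v^2 + 6*v + 1)) du + (u^2*(6 - 27*v)) dv

Using F^*(f dg) = (f ∘ F) d(g ∘ F), substitute each coordinate x_i by F_i(u, v) in f_i, and replace dx_i by d F_i = (∂F_i/∂u) du + (∂F_i/∂v) dv.
  For the x component: f_1(F) = -u; d F_1 = (-1) du + (0) dv
  For the y component: f_2(F) = u*(2 - 9*v); d F_2 = (3*v) du + (3*u) dv
Combining and collecting du, dv coefficients:
  coeff of du: u*(-27*v^2 + 6*v + 1)
  coeff of dv: u^2*(6 - 27*v)
F^* omega = (u*(-27*v^2 + 6*v + 1)) du + (u^2*(6 - 27*v)) dv.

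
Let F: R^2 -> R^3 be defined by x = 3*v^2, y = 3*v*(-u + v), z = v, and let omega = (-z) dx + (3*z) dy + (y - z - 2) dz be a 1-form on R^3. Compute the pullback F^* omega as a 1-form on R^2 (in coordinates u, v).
F^* omega = (-9*v^2) du + (-12*u*v + 15*v^2 - v - 2) dv

Using F^*(f dg) = (f ∘ F) d(g ∘ F), substitute each coordinate x_i by F_i(u, v) in f_i, and replace dx_i by d F_i = (∂F_i/∂u) du + (∂F_i/∂v) dv.
  For the x component: f_1(F) = -v; d F_1 = (0) du + (6*v) dv
  For the y component: f_2(F) = 3*v; d F_2 = (-3*v) du + (-3*u + 6*v) dv
  For the z component: f_3(F) = -3*u*v + 3*v^2 - v - 2; d F_3 = (0) du + (1) dv
Combining and collecting du, dv coefficients:
  coeff of du: -9*v^2
  coeff of dv: -12*u*v + 15*v^2 - v - 2
F^* omega = (-9*v^2) du + (-12*u*v + 15*v^2 - v - 2) dv.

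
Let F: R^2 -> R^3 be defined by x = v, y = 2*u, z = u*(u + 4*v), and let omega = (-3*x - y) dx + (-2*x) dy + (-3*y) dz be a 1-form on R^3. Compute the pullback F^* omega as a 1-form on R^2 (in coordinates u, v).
F^* omega = (-12*u^2 - 24*u*v - 4*v) du + (-24*u^2 - 2*u - 3*v) dv

Using F^*(f dg) = (f ∘ F) d(g ∘ F), substitute each coordinate x_i by F_i(u, v) in f_i, and replace dx_i by d F_i = (∂F_i/∂u) du + (∂F_i/∂v) dv.
  For the x component: f_1(F) = -2*u - 3*v; d F_1 = (0) du + (1) dv
  For the y component: f_2(F) = -2*v; d F_2 = (2) du + (0) dv
  For the z component: f_3(F) = -6*u; d F_3 = (2*u + 4*v) du + (4*u) dv
Combining and collecting du, dv coefficients:
  coeff of du: -12*u^2 - 24*u*v - 4*v
  coeff of dv: -24*u^2 - 2*u - 3*v
F^* omega = (-12*u^2 - 24*u*v - 4*v) du + (-24*u^2 - 2*u - 3*v) dv.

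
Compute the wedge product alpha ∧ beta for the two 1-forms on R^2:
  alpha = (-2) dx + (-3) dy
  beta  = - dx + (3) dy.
alpha ∧ beta = (-9) dx ∧ dy

Distribute the wedge, using dx_i ∧ dx_j = -dx_j ∧ dx_i and dx_i ∧ dx_i = 0. For each pair (i, j) with i < j, the coefficient of dx_i ∧ dx_j in alpha ∧ beta is (alpha_i * beta_j - alpha_j * beta_i). Collecting: alpha ∧ beta = (-9) dx ∧ dy.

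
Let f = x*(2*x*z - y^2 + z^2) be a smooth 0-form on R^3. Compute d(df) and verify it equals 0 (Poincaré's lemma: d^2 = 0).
d(df) = 0

Step 1: df = sum_i (∂f/∂x_i) dx_i = (4*x*z - y^2 + z^2) dx + (-2*x*y) dy + (2*x*(x + z)) dz.
Step 2: Apply d again. Using the 1-form formula, the coefficient of dx ∧ dy in d(df) is ∂^2 f/∂x ∂y - ∂^2 f/∂y ∂x = (-2*y) - (-2*y) = 0 (equality of mixed partials for smooth f).
Similarly for dx ∧ dz and dy ∧ dz — all coefficients vanish. So d(df) = 0.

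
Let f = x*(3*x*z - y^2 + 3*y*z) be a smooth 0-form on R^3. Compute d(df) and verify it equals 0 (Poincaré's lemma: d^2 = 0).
d(df) = 0

Step 1: df = sum_i (∂f/∂x_i) dx_i = (6*x*z - y^2 + 3*y*z) dx + (x*(-2*y + 3*z)) dy + (3*x*(x + y)) dz.
Step 2: Apply d again. Using the 1-form formula, the coefficient of dx ∧ dy in d(df) is ∂^2 f/∂x ∂y - ∂^2 f/∂y ∂x = (-2*y + 3*z) - (-2*y + 3*z) = 0 (equality of mixed partials for smooth f).
Similarly for dx ∧ dz and dy ∧ dz — all coefficients vanish. So d(df) = 0.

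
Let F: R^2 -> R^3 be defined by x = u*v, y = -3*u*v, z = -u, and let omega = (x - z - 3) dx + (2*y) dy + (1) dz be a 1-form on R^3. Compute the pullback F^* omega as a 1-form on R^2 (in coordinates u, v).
F^* omega = (19*u*v^2 + u*v - 3*v - 1) du + (u*(19*u*v + u - 3)) dv

Using F^*(f dg) = (f ∘ F) d(g ∘ F), substitute each coordinate x_i by F_i(u, v) in f_i, and replace dx_i by d F_i = (∂F_i/∂u) du + (∂F_i/∂v) dv.
  For the x component: f_1(F) = u*v + u - 3; d F_1 = (v) du + (u) dv
  For the y component: f_2(F) = -6*u*v; d F_2 = (-3*v) du + (-3*u) dv
  For the z component: f_3(F) = 1; d F_3 = (-1) du + (0) dv
Combining and collecting du, dv coefficients:
  coeff of du: 19*u*v^2 + u*v - 3*v - 1
  coeff of dv: u*(19*u*v + u - 3)
F^* omega = (19*u*v^2 + u*v - 3*v - 1) du + (u*(19*u*v + u - 3)) dv.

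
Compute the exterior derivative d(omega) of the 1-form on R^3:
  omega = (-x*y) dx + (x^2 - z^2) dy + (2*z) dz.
d(omega) = (3*x) dx ∧ dy + (2*z) dy ∧ dz

For a 1-form omega = sum_i f_i dx_i, the exterior derivative is
  d(omega) = sum_{i < j} (∂f_j/∂x_i - ∂f_i/∂x_j) dx_i ∧ dx_j.
  coefficient of dx ∧ dy: ∂f_2/∂x - ∂f_1/∂y = ∂(x^2 - z^2)/∂x - ∂(-x*y)/∂y = 3*x
  coefficient of dy ∧ dz: ∂f_3/∂y - ∂f_2/∂z = ∂(2*z)/∂y - ∂(x^2 - z^2)/∂z = 2*z
Assembling: d(omega) = (3*x) dx ∧ dy + (2*z) dy ∧ dz.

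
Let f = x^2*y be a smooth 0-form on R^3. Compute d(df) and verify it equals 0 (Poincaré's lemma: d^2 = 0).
d(df) = 0

Step 1: df = sum_i (∂f/∂x_i) dx_i = (2*x*y) dx + (x^2) dy + (0) dz.
Step 2: Apply d again. Using the 1-form formula, the coefficient of dx ∧ dy in d(df) is ∂^2 f/∂x ∂y - ∂^2 f/∂y ∂x = (2*x) - (2*x) = 0 (equality of mixed partials for smooth f).
Similarly for dx ∧ dz and dy ∧ dz — all coefficients vanish. So d(df) = 0.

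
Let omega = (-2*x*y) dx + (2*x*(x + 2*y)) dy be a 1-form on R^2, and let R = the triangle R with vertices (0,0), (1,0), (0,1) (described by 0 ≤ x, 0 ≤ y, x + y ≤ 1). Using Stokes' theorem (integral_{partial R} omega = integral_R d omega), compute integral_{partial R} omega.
integral_(partial R) omega = 5/3

Stokes: integral_partial_R omega = integral_R d omega with d omega = (∂Q/∂x - ∂P/∂y) dx ∧ dy.
  ∂Q/∂x = 4*x + 4*y
  ∂P/∂y = -2*x
  integrand = ∂Q/∂x - ∂P/∂y = 6*x + 4*y.
Integrating over R: integral_0^1 integral_0^{1-x} (6*x + 4*y) dy dx = 5/3.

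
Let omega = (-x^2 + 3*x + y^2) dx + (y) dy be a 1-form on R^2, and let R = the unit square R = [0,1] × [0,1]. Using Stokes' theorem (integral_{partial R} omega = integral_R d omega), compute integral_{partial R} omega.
integral_(partial R) omega = -1

Stokes: integral_partial_R omega = integral_R d omega with d omega = (∂Q/∂x - ∂P/∂y) dx ∧ dy.
  ∂Q/∂x = 0
  ∂P/∂y = 2*y
  integrand = ∂Q/∂x - ∂P/∂y = -2*y.
Integrating over R: integral_0^1 integral_0^1 (-2*y) dx dy = -1.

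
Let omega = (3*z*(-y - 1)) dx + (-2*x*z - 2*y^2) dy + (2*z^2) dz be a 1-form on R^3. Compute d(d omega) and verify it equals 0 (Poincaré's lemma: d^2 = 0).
d(d omega) = 0

Step 1: d omega = sum_{i<j} (∂f_j/∂x_i - ∂f_i/∂x_j) dx_i ∧ dx_j:
  coeff of dx ∧ dy: z
  coeff of dx ∧ dz: 3*y + 3
  coeff of dy ∧ dz: 2*x
Step 2: Apply d again to each 2-form coefficient. The only possible 3-form in R^3 is dx ∧ dy ∧ dz, with coefficient
  ∂(coeff of dy∧dz)/∂x - ∂(coeff of dx∧dz)/∂y + ∂(coeff of dx∧dy)/∂z
  = ∂/∂x (2*x) - ∂/∂y (3*y + 3) + ∂/∂z (z).
Each of these terms simplifies to sums of mixed partials that cancel in pairs. The result is 0 (by equality of mixed partials for smooth functions — Schwarz / Clairaut).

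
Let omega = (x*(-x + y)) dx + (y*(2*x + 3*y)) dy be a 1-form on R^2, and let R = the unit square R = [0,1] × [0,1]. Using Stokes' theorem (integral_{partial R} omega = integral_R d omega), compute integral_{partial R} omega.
integral_(partial R) omega = 1/2

Stokes: integral_partial_R omega = integral_R d omega with d omega = (∂Q/∂x - ∂P/∂y) dx ∧ dy.
  ∂Q/∂x = 2*y
  ∂P/∂y = x
  integrand = ∂Q/∂x - ∂P/∂y = -x + 2*y.
Integrating over R: integral_0^1 integral_0^1 (-x + 2*y) dx dy = 1/2.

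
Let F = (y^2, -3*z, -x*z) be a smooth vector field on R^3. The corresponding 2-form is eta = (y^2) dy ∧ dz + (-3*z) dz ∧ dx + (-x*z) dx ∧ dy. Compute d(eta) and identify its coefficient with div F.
d(eta) = (-x) dx ∧ dy ∧ dz; div F = -x

For a 2-form in R^3 of the form above, applying d gives a 3-form with coefficient ∂P/∂x + ∂Q/∂y + ∂R/∂z:
  ∂P/∂x = 0
  ∂Q/∂y = 0
  ∂R/∂z = -x
Sum = -x, which is exactly div F.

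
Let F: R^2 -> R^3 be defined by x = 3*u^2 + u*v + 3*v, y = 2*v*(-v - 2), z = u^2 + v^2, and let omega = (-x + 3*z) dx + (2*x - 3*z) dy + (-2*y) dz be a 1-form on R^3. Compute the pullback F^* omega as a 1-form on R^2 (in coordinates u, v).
F^* omega = (v*(-6*u^2 + 25*u*v - 2*u + 3*v^2 - 3*v)) du + (-13*u^2*v - 12*u^2 - 5*u*v^2 - 14*u*v + 20*v^3 + 13*v^2 - 33*v) dv

Using F^*(f dg) = (f ∘ F) d(g ∘ F), substitute each coordinate x_i by F_i(u, v) in f_i, and replace dx_i by d F_i = (∂F_i/∂u) du + (∂F_i/∂v) dv.
  For the x component: f_1(F) = v*(-u + 3*v - 3); d F_1 = (6*u + v) du + (u + 3) dv
  For the y component: f_2(F) = 3*u^2 + 2*u*v - 3*v^2 + 6*v; d F_2 = (0) du + (-4*v - 4) dv
  For the z component: f_3(F) = 4*v*(v + 2); d F_3 = (2*u) du + (2*v) dv
Combining and collecting du, dv coefficients:
  coeff of du: v*(-6*u^2 + 25*u*v - 2*u + 3*v^2 - 3*v)
  coeff of dv: -13*u^2*v - 12*u^2 - 5*u*v^2 - 14*u*v + 20*v^3 + 13*v^2 - 33*v
F^* omega = (v*(-6*u^2 + 25*u*v - 2*u + 3*v^2 - 3*v)) du + (-13*u^2*v - 12*u^2 - 5*u*v^2 - 14*u*v + 20*v^3 + 13*v^2 - 33*v) dv.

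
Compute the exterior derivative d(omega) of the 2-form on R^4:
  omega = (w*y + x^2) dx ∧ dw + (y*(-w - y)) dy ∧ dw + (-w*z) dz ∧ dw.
d(omega) = (-w) dx ∧ dy ∧ dw

For a 2-form omega = sum_{i<j} g_{ij} dx_i ∧ dx_j, the exterior derivative is
  d(omega) = sum_{i<j} d(g_{ij}) ∧ dx_i ∧ dx_j = sum_{i<j, k} (∂g_{ij}/∂x_k) dx_k ∧ dx_i ∧ dx_j.
Expand each term, using dx_k ∧ dx_i ∧ dx_j = sgn(permutation) dx_{(a)} ∧ dx_{(b)} ∧ dx_{(c)} with (a < b < c) sorted:
  d(w*y + x^2) includes (∂/∂y)(w*y + x^2) dy = (w) dy, which multiplied by dx ∧ dw gives (-w) dx ∧ dy ∧ dw
Collecting like 3-forms: d(omega) = (-w) dx ∧ dy ∧ dw.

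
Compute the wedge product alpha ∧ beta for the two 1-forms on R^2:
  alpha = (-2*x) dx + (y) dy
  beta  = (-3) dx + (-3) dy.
alpha ∧ beta = (6*x + 3*y) dx ∧ dy

Distribute the wedge, using dx_i ∧ dx_j = -dx_j ∧ dx_i and dx_i ∧ dx_i = 0. For each pair (i, j) with i < j, the coefficient of dx_i ∧ dx_j in alpha ∧ beta is (alpha_i * beta_j - alpha_j * beta_i). Collecting: alpha ∧ beta = (6*x + 3*y) dx ∧ dy.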